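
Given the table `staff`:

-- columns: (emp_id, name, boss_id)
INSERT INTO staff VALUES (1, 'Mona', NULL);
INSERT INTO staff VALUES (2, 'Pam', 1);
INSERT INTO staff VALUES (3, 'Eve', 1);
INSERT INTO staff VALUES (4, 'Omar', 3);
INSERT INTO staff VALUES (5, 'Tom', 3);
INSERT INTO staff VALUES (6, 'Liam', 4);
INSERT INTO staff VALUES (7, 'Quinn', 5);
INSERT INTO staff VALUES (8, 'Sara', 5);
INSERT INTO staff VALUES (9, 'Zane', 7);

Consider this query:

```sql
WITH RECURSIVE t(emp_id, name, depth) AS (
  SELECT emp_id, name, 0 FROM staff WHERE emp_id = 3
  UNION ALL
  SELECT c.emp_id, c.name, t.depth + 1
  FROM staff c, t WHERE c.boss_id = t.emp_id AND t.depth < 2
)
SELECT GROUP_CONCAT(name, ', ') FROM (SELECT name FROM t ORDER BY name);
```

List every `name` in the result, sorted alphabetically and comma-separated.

Eve, Liam, Omar, Quinn, Sara, Tom

Base: emp_id=3 (Eve) at depth 0.
Iteration 1: rows with boss_id in {3} -> Omar (id 4, depth 1), Tom (id 5, depth 1).
Iteration 2: rows with boss_id in {4,5} -> Liam (id 6, depth 2), Quinn (id 7, depth 2), Sara (id 8, depth 2).
Iteration 3: depth < 2 fails for all current rows; recursion stops.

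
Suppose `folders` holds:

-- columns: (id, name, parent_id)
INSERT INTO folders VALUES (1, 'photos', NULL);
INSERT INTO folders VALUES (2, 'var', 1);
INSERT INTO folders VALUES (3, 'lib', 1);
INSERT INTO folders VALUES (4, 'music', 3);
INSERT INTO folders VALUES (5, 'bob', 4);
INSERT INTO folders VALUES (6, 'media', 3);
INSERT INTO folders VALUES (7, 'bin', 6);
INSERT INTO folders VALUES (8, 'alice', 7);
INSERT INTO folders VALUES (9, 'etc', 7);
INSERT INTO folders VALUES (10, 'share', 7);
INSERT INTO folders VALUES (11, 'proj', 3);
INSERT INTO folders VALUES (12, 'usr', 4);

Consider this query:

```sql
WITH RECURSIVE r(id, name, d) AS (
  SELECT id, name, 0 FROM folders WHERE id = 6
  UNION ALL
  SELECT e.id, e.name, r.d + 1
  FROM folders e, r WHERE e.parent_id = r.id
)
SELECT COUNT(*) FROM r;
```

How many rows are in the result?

5

Base: id=6 (media) at d 0.
Iteration 1: rows with parent_id in {6} -> bin (id 7, d 1).
Iteration 2: rows with parent_id in {7} -> alice (id 8, d 2), etc (id 9, d 2), share (id 10, d 2).
Iteration 3: no rows with parent_id in {8,9,10}; recursion stops.
Total rows emitted: 5.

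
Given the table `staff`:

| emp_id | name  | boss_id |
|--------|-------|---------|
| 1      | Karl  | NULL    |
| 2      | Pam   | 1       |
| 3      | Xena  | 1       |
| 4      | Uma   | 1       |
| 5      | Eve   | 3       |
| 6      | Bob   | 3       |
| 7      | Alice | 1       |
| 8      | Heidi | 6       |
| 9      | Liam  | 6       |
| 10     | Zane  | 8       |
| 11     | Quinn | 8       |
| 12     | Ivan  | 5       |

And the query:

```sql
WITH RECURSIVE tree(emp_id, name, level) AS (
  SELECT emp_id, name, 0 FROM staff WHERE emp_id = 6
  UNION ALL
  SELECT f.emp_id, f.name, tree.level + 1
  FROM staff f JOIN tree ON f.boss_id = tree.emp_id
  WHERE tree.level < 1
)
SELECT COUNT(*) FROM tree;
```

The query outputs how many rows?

3

Base: emp_id=6 (Bob) at level 0.
Iteration 1: rows with boss_id in {6} -> Heidi (id 8, level 1), Liam (id 9, level 1).
Iteration 2: level < 1 fails for all current rows; recursion stops.
Total rows emitted: 3.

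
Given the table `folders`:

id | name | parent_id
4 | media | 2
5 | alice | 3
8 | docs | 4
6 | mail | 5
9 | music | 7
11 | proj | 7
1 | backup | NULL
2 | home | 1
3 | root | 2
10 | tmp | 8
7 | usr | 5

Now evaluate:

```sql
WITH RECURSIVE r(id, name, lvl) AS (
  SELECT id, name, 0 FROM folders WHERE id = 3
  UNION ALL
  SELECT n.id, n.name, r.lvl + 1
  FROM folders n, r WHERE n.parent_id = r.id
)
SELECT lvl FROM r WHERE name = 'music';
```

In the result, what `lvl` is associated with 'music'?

Base: id=3 (root) at lvl 0.
Iteration 1: rows with parent_id in {3} -> alice (id 5, lvl 1).
Iteration 2: rows with parent_id in {5} -> mail (id 6, lvl 2), usr (id 7, lvl 2).
Iteration 3: rows with parent_id in {6,7} -> music (id 9, lvl 3), proj (id 11, lvl 3).
Iteration 4: no rows with parent_id in {9,11}; recursion stops.

3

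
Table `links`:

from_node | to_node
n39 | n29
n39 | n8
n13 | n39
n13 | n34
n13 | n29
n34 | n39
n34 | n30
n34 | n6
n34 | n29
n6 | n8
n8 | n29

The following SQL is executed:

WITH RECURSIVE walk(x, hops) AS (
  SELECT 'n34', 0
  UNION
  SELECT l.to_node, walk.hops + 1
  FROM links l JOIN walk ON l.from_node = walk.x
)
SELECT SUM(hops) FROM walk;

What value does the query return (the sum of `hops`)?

11

Base: (n34, hops=0).
Iteration 1: edges from {n34} -> (n29, hops=1), (n30, hops=1), (n39, hops=1), (n6, hops=1).
Iteration 2: edges from {n29,n30,n39,n6} -> (n29, hops=2), (n8, hops=2). [UNION drops 1 duplicate row(s)]
Iteration 3: edges from {n29,n8} -> (n29, hops=3).
Iteration 4: no outgoing edges from {n29}; recursion stops.
SUM(hops) = 0 + 1 + 1 + 1 + 1 + 2 + 2 + 3 = 11.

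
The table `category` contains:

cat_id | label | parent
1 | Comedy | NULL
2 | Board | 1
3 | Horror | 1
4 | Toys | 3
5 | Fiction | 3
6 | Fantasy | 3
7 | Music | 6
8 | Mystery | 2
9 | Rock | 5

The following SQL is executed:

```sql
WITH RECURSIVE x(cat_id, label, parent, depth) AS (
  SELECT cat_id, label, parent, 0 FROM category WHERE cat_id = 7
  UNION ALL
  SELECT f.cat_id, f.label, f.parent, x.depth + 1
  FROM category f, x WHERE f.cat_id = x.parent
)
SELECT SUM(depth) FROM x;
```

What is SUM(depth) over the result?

Base: cat_id=7 (Music), parent=6, depth 0.
Iteration 1: join on cat_id=6 -> Fantasy (id 6, parent=3, depth 1).
Iteration 2: join on cat_id=3 -> Horror (id 3, parent=1, depth 2).
Iteration 3: join on cat_id=1 -> Comedy (id 1, parent=NULL, depth 3).
Iteration 4: parent is NULL; no match; recursion stops.
SUM(depth) = 0 + 1 + 2 + 3 = 6.

6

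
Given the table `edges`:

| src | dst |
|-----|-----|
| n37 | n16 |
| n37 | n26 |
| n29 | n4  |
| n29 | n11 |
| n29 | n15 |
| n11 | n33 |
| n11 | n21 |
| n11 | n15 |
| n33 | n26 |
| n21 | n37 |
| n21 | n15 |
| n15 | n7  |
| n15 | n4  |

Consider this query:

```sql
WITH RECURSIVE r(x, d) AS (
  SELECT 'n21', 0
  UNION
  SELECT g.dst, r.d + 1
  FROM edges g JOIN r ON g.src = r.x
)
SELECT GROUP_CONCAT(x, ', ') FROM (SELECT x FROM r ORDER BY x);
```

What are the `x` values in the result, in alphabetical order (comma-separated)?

Base: (n21, d=0).
Iteration 1: edges from {n21} -> (n15, d=1), (n37, d=1).
Iteration 2: edges from {n15,n37} -> (n16, d=2), (n26, d=2), (n4, d=2), (n7, d=2).
Iteration 3: no outgoing edges from {n16,n26,n4,n7}; recursion stops.

n15, n16, n21, n26, n37, n4, n7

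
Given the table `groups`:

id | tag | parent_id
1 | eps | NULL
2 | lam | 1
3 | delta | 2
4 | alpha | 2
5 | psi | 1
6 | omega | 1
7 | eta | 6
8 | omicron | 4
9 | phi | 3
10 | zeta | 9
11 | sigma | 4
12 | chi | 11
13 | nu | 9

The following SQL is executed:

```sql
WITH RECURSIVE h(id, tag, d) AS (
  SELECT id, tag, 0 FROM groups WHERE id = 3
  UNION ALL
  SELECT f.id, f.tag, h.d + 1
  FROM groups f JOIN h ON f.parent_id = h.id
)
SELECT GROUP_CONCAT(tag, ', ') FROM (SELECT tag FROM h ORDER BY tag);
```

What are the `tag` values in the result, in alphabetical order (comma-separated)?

delta, nu, phi, zeta

Base: id=3 (delta) at d 0.
Iteration 1: rows with parent_id in {3} -> phi (id 9, d 1).
Iteration 2: rows with parent_id in {9} -> zeta (id 10, d 2), nu (id 13, d 2).
Iteration 3: no rows with parent_id in {10,13}; recursion stops.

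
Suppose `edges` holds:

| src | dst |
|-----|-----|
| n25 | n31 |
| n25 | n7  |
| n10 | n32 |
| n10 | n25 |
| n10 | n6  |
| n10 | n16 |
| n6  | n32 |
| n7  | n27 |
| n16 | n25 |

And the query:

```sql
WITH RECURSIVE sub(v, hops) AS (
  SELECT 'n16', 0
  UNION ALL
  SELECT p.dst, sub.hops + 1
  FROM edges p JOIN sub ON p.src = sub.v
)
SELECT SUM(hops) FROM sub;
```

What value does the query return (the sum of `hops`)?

8

Base: (n16, hops=0).
Iteration 1: edges from {n16} -> (n25, hops=1).
Iteration 2: edges from {n25} -> (n31, hops=2), (n7, hops=2).
Iteration 3: edges from {n31,n7} -> (n27, hops=3).
Iteration 4: no outgoing edges from {n27}; recursion stops.
SUM(hops) = 0 + 1 + 2 + 2 + 3 = 8.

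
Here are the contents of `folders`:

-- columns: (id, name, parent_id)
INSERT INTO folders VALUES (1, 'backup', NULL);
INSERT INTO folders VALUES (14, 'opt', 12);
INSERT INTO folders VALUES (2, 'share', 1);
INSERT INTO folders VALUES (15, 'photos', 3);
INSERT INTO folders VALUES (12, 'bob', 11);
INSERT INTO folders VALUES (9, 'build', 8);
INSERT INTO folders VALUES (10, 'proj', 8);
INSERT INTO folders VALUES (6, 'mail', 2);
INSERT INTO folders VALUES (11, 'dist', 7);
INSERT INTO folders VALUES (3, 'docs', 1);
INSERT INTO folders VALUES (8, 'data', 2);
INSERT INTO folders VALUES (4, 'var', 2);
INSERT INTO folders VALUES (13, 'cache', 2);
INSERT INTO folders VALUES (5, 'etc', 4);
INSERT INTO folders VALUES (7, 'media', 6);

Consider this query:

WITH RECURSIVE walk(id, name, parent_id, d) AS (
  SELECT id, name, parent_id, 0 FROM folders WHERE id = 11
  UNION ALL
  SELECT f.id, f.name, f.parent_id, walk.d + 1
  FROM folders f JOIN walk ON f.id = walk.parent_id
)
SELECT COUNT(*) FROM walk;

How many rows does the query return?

5

Base: id=11 (dist), parent_id=7, d 0.
Iteration 1: join on id=7 -> media (id 7, parent_id=6, d 1).
Iteration 2: join on id=6 -> mail (id 6, parent_id=2, d 2).
Iteration 3: join on id=2 -> share (id 2, parent_id=1, d 3).
Iteration 4: join on id=1 -> backup (id 1, parent_id=NULL, d 4).
Iteration 5: parent_id is NULL; no match; recursion stops.
Total rows emitted: 5.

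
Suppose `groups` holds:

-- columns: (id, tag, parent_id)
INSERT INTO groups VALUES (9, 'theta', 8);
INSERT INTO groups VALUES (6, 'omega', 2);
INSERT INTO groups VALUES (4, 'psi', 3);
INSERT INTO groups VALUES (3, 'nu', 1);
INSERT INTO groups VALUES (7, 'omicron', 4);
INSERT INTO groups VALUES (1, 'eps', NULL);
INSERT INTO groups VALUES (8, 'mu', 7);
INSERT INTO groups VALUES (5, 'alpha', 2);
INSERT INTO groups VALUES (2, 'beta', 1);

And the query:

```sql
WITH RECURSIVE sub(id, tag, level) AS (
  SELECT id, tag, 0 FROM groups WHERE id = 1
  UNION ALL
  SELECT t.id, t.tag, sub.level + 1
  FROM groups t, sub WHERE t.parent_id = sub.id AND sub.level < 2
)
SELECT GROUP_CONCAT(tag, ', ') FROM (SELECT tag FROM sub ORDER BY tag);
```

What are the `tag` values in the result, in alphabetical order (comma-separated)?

alpha, beta, eps, nu, omega, psi

Base: id=1 (eps) at level 0.
Iteration 1: rows with parent_id in {1} -> beta (id 2, level 1), nu (id 3, level 1).
Iteration 2: rows with parent_id in {2,3} -> psi (id 4, level 2), alpha (id 5, level 2), omega (id 6, level 2).
Iteration 3: level < 2 fails for all current rows; recursion stops.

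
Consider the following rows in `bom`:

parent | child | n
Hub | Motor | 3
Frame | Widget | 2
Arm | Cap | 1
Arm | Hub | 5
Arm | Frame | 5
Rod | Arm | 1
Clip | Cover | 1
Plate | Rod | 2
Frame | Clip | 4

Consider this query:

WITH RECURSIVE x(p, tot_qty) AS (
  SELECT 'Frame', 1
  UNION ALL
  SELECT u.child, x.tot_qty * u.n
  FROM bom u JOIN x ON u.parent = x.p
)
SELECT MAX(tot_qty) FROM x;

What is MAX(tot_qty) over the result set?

Base: (Frame, tot_qty=1).
Iteration 1: components of {Frame} -> Clip = 1*4 = 4, Widget = 1*2 = 2.
Iteration 2: components of {Clip,Widget} -> Cover = 4*1 = 4.
Iteration 3: no further components; recursion stops.
tot_qty values: 1, 4, 2, 4; the maximum is 4.

4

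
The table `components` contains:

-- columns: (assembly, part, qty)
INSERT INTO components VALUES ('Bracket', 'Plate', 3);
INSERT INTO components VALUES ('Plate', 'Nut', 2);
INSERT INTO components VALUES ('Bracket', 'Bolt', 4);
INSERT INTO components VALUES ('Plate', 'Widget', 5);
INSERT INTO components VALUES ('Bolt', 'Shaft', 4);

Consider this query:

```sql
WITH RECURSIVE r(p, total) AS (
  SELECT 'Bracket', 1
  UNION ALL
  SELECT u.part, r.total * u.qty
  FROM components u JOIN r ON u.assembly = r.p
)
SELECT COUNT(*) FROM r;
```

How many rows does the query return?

6

Base: (Bracket, total=1).
Iteration 1: components of {Bracket} -> Bolt = 1*4 = 4, Plate = 1*3 = 3.
Iteration 2: components of {Bolt,Plate} -> Nut = 3*2 = 6, Shaft = 4*4 = 16, Widget = 3*5 = 15.
Iteration 3: no further components; recursion stops.
Total rows emitted: 6.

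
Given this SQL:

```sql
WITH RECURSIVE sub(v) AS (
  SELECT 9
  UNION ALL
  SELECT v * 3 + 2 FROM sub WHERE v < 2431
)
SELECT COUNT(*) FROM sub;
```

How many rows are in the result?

Base: v=9.
Iteration 1: 9 < 2431 holds -> v = 9 * 3 + 2 = 29.
Iteration 2: 29 < 2431 holds -> v = 29 * 3 + 2 = 89.
Iteration 3: 89 < 2431 holds -> v = 89 * 3 + 2 = 269.
Iteration 4: 269 < 2431 holds -> v = 269 * 3 + 2 = 809.
Iteration 5: 809 < 2431 holds -> v = 809 * 3 + 2 = 2429.
Iteration 6: 2429 < 2431 holds -> v = 2429 * 3 + 2 = 7289.
Iteration 7: 7289 < 2431 fails; recursion stops.
Total rows emitted: 7.

7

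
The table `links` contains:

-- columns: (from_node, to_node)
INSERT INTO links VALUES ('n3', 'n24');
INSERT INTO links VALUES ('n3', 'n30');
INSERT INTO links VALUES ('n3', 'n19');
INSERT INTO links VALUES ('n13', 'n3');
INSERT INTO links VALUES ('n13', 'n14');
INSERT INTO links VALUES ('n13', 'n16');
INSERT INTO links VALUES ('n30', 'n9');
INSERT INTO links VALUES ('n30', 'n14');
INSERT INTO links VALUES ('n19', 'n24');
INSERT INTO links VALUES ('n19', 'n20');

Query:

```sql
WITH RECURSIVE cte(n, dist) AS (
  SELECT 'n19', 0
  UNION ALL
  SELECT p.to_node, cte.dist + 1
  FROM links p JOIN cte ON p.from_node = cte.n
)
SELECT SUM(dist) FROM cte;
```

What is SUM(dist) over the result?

2

Base: (n19, dist=0).
Iteration 1: edges from {n19} -> (n20, dist=1), (n24, dist=1).
Iteration 2: no outgoing edges from {n20,n24}; recursion stops.
SUM(dist) = 0 + 1 + 1 = 2.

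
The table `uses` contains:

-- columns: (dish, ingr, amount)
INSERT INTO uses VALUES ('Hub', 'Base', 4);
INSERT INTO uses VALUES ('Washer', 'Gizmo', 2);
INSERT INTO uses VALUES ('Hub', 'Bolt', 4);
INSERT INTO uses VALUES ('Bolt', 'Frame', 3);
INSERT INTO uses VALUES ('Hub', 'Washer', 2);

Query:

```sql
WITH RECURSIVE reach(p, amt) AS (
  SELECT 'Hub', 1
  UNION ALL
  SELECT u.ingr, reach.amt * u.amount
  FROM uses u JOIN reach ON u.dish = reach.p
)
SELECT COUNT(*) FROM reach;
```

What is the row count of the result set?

6

Base: (Hub, amt=1).
Iteration 1: components of {Hub} -> Base = 1*4 = 4, Bolt = 1*4 = 4, Washer = 1*2 = 2.
Iteration 2: components of {Base,Bolt,Washer} -> Frame = 4*3 = 12, Gizmo = 2*2 = 4.
Iteration 3: no further components; recursion stops.
Total rows emitted: 6.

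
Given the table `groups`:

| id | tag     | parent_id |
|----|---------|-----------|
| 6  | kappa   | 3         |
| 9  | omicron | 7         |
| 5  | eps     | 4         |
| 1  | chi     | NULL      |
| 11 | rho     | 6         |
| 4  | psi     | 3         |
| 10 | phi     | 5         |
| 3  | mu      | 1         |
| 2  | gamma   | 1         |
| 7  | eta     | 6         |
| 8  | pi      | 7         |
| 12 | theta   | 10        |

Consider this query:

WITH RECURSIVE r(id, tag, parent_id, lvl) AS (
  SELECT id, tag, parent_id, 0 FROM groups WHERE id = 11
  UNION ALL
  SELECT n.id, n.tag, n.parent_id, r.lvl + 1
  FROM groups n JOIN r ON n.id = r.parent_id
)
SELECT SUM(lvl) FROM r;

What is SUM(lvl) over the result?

6

Base: id=11 (rho), parent_id=6, lvl 0.
Iteration 1: join on id=6 -> kappa (id 6, parent_id=3, lvl 1).
Iteration 2: join on id=3 -> mu (id 3, parent_id=1, lvl 2).
Iteration 3: join on id=1 -> chi (id 1, parent_id=NULL, lvl 3).
Iteration 4: parent_id is NULL; no match; recursion stops.
SUM(lvl) = 0 + 1 + 2 + 3 = 6.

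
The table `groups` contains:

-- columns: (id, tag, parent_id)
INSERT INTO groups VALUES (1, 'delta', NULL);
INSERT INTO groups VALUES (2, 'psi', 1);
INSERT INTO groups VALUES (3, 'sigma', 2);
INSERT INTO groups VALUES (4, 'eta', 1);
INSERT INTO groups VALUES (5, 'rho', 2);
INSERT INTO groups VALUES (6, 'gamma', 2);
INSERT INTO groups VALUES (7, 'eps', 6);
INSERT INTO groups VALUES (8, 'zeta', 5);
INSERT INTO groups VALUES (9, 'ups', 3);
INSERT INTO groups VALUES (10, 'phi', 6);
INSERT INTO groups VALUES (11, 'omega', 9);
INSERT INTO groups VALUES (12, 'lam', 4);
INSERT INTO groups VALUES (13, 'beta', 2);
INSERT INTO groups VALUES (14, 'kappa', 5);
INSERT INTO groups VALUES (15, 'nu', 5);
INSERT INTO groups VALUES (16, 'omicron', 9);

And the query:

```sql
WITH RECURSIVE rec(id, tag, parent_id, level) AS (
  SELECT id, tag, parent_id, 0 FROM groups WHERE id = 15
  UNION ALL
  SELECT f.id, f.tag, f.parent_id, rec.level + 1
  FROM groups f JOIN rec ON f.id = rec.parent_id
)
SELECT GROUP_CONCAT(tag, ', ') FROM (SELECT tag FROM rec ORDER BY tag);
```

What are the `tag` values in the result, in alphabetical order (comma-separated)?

Base: id=15 (nu), parent_id=5, level 0.
Iteration 1: join on id=5 -> rho (id 5, parent_id=2, level 1).
Iteration 2: join on id=2 -> psi (id 2, parent_id=1, level 2).
Iteration 3: join on id=1 -> delta (id 1, parent_id=NULL, level 3).
Iteration 4: parent_id is NULL; no match; recursion stops.

delta, nu, psi, rho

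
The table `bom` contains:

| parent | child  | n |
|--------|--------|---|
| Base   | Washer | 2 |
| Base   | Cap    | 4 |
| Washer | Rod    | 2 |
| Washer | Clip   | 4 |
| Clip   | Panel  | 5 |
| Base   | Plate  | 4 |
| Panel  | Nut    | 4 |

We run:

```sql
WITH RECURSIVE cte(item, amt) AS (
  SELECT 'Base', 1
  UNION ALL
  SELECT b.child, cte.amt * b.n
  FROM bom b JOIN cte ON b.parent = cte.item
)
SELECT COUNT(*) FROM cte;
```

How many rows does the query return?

8

Base: (Base, amt=1).
Iteration 1: components of {Base} -> Cap = 1*4 = 4, Plate = 1*4 = 4, Washer = 1*2 = 2.
Iteration 2: components of {Cap,Plate,Washer} -> Clip = 2*4 = 8, Rod = 2*2 = 4.
Iteration 3: components of {Clip,Rod} -> Panel = 8*5 = 40.
Iteration 4: components of {Panel} -> Nut = 40*4 = 160.
Iteration 5: no further components; recursion stops.
Total rows emitted: 8.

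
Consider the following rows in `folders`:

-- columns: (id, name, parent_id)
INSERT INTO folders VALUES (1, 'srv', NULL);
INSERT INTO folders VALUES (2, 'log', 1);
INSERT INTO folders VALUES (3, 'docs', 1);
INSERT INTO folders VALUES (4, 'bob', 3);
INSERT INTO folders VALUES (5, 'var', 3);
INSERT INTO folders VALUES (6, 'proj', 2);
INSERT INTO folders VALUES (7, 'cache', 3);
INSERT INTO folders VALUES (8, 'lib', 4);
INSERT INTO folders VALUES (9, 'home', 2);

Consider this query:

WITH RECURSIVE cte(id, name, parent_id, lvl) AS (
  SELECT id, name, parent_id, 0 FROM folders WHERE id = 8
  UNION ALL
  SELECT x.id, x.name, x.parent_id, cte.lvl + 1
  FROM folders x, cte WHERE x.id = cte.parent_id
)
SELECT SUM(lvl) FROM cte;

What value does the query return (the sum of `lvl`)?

6

Base: id=8 (lib), parent_id=4, lvl 0.
Iteration 1: join on id=4 -> bob (id 4, parent_id=3, lvl 1).
Iteration 2: join on id=3 -> docs (id 3, parent_id=1, lvl 2).
Iteration 3: join on id=1 -> srv (id 1, parent_id=NULL, lvl 3).
Iteration 4: parent_id is NULL; no match; recursion stops.
SUM(lvl) = 0 + 1 + 2 + 3 = 6.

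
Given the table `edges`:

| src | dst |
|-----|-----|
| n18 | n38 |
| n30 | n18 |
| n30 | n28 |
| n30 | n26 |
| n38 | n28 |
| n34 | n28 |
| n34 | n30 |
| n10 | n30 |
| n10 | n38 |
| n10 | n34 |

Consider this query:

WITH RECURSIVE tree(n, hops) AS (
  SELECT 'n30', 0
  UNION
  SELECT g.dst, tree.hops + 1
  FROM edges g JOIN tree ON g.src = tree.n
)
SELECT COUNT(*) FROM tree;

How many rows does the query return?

Base: (n30, hops=0).
Iteration 1: edges from {n30} -> (n18, hops=1), (n26, hops=1), (n28, hops=1).
Iteration 2: edges from {n18,n26,n28} -> (n38, hops=2).
Iteration 3: edges from {n38} -> (n28, hops=3).
Iteration 4: no outgoing edges from {n28}; recursion stops.
Total rows emitted: 6.

6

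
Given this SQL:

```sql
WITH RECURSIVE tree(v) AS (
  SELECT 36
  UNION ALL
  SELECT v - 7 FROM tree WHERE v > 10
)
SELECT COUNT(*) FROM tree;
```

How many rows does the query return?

Base: v=36.
Iteration 1: 36 > 10 holds -> v = 36 - 7 = 29.
Iteration 2: 29 > 10 holds -> v = 29 - 7 = 22.
Iteration 3: 22 > 10 holds -> v = 22 - 7 = 15.
Iteration 4: 15 > 10 holds -> v = 15 - 7 = 8.
Iteration 5: 8 > 10 fails; recursion stops.
Total rows emitted: 5.

5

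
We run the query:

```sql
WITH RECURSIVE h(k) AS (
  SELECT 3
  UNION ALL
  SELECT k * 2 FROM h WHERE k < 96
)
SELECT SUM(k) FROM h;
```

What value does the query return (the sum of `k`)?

189

Base: k=3.
Iteration 1: 3 < 96 holds -> k = 3 * 2 = 6.
Iteration 2: 6 < 96 holds -> k = 6 * 2 = 12.
Iteration 3: 12 < 96 holds -> k = 12 * 2 = 24.
Iteration 4: 24 < 96 holds -> k = 24 * 2 = 48.
Iteration 5: 48 < 96 holds -> k = 48 * 2 = 96.
Iteration 6: 96 < 96 fails; recursion stops.
SUM(k) = 3 + 6 + 12 + 24 + 48 + 96 = 189.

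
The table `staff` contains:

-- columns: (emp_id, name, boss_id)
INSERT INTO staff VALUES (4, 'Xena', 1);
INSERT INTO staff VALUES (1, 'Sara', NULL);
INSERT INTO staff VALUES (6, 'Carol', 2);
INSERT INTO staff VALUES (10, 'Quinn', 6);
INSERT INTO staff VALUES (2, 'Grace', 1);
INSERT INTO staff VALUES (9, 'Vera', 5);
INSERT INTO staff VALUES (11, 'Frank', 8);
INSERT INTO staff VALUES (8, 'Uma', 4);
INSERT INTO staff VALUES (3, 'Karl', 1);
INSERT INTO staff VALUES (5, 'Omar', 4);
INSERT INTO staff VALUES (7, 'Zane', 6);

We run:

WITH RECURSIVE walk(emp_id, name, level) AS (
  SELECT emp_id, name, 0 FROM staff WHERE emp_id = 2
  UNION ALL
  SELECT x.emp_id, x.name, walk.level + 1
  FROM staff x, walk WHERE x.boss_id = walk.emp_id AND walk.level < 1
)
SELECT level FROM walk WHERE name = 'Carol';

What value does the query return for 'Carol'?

Base: emp_id=2 (Grace) at level 0.
Iteration 1: rows with boss_id in {2} -> Carol (id 6, level 1).
Iteration 2: level < 1 fails for all current rows; recursion stops.

1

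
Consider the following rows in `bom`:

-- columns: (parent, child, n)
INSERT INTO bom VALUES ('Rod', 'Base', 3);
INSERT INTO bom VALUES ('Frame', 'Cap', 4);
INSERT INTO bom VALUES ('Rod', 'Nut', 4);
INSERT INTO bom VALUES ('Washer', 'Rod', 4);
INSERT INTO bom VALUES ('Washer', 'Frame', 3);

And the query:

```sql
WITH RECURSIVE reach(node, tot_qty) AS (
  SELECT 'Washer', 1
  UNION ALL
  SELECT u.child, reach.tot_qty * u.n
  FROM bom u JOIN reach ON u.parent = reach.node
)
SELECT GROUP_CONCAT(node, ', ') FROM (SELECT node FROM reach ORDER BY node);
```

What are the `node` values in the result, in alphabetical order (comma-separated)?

Base: (Washer, tot_qty=1).
Iteration 1: components of {Washer} -> Frame = 1*3 = 3, Rod = 1*4 = 4.
Iteration 2: components of {Frame,Rod} -> Base = 4*3 = 12, Cap = 3*4 = 12, Nut = 4*4 = 16.
Iteration 3: no further components; recursion stops.

Base, Cap, Frame, Nut, Rod, Washer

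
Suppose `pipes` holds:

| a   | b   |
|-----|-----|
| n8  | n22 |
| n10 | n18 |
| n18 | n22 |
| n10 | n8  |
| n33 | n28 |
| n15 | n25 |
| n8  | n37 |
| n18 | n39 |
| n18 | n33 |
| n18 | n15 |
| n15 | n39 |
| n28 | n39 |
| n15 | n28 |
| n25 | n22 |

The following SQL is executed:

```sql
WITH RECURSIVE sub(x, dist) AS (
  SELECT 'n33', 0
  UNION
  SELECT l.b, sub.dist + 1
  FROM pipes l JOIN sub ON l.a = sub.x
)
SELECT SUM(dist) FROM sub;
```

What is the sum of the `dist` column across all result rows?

3

Base: (n33, dist=0).
Iteration 1: edges from {n33} -> (n28, dist=1).
Iteration 2: edges from {n28} -> (n39, dist=2).
Iteration 3: no outgoing edges from {n39}; recursion stops.
SUM(dist) = 0 + 1 + 2 = 3.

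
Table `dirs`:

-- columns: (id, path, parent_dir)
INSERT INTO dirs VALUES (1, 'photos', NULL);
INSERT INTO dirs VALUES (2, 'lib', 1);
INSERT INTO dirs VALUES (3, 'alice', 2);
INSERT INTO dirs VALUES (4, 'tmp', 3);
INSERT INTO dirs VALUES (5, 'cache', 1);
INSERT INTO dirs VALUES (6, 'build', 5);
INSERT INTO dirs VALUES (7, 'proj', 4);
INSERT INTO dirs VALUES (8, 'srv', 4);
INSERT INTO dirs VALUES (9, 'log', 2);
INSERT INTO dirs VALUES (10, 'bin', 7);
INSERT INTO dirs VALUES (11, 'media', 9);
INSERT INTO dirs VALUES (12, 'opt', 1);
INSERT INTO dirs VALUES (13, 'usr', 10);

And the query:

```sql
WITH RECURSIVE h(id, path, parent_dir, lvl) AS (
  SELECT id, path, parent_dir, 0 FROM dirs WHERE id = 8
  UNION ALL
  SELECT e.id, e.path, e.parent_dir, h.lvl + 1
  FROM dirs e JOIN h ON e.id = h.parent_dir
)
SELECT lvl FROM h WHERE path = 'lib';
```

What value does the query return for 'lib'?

3

Base: id=8 (srv), parent_dir=4, lvl 0.
Iteration 1: join on id=4 -> tmp (id 4, parent_dir=3, lvl 1).
Iteration 2: join on id=3 -> alice (id 3, parent_dir=2, lvl 2).
Iteration 3: join on id=2 -> lib (id 2, parent_dir=1, lvl 3).
Iteration 4: join on id=1 -> photos (id 1, parent_dir=NULL, lvl 4).
Iteration 5: parent_dir is NULL; no match; recursion stops.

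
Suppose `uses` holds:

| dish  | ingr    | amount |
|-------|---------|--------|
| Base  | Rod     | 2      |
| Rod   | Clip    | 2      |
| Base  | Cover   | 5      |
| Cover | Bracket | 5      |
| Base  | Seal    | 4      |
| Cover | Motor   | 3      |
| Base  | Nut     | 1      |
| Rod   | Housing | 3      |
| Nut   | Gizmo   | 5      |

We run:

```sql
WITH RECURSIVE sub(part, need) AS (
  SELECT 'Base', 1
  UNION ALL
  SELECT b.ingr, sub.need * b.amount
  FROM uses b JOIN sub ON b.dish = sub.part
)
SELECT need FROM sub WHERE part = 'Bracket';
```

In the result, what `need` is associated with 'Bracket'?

25

Base: (Base, need=1).
Iteration 1: components of {Base} -> Cover = 1*5 = 5, Nut = 1*1 = 1, Rod = 1*2 = 2, Seal = 1*4 = 4.
Iteration 2: components of {Cover,Nut,Rod,Seal} -> Bracket = 5*5 = 25, Clip = 2*2 = 4, Gizmo = 1*5 = 5, Housing = 2*3 = 6, Motor = 5*3 = 15.
Iteration 3: no further components; recursion stops.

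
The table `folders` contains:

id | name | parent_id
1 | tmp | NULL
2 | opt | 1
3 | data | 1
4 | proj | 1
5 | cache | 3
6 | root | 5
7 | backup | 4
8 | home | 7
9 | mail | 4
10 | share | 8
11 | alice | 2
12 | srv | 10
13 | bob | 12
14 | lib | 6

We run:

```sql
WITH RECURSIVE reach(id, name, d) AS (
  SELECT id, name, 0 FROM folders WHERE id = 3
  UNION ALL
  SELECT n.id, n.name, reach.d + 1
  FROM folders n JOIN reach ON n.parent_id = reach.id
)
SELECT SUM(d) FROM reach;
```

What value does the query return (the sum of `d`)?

6

Base: id=3 (data) at d 0.
Iteration 1: rows with parent_id in {3} -> cache (id 5, d 1).
Iteration 2: rows with parent_id in {5} -> root (id 6, d 2).
Iteration 3: rows with parent_id in {6} -> lib (id 14, d 3).
Iteration 4: no rows with parent_id in {14}; recursion stops.
SUM(d) = 0 + 1 + 2 + 3 = 6.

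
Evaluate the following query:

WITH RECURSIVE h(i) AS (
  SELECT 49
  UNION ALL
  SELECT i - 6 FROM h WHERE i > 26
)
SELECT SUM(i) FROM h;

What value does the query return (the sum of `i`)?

Base: i=49.
Iteration 1: 49 > 26 holds -> i = 49 - 6 = 43.
Iteration 2: 43 > 26 holds -> i = 43 - 6 = 37.
Iteration 3: 37 > 26 holds -> i = 37 - 6 = 31.
Iteration 4: 31 > 26 holds -> i = 31 - 6 = 25.
Iteration 5: 25 > 26 fails; recursion stops.
SUM(i) = 49 + 43 + 37 + 31 + 25 = 185.

185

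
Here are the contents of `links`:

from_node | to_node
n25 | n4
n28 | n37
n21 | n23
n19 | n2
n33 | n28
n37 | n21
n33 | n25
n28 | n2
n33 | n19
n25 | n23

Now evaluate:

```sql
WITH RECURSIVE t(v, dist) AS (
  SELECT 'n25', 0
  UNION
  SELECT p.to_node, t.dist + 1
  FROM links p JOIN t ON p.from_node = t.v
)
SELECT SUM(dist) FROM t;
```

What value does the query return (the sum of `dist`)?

2

Base: (n25, dist=0).
Iteration 1: edges from {n25} -> (n23, dist=1), (n4, dist=1).
Iteration 2: no outgoing edges from {n23,n4}; recursion stops.
SUM(dist) = 0 + 1 + 1 = 2.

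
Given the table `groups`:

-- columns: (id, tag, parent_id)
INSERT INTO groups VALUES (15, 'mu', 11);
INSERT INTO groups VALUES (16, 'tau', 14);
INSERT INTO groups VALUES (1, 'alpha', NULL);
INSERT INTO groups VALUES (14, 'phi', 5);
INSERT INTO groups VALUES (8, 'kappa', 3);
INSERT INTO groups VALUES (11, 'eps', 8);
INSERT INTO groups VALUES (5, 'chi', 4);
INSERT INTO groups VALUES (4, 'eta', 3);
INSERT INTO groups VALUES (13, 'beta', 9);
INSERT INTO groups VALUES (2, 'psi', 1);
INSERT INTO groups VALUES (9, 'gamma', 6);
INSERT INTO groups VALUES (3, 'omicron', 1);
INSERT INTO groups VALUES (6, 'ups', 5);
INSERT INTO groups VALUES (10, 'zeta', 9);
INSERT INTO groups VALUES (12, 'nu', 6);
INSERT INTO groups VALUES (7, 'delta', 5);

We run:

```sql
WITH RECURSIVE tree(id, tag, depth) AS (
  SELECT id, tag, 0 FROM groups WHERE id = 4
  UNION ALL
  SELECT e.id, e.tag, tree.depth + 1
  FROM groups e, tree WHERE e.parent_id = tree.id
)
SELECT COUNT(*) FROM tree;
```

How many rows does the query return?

Base: id=4 (eta) at depth 0.
Iteration 1: rows with parent_id in {4} -> chi (id 5, depth 1).
Iteration 2: rows with parent_id in {5} -> ups (id 6, depth 2), delta (id 7, depth 2), phi (id 14, depth 2).
Iteration 3: rows with parent_id in {6,7,14} -> gamma (id 9, depth 3), nu (id 12, depth 3), tau (id 16, depth 3).
Iteration 4: rows with parent_id in {9,12,16} -> zeta (id 10, depth 4), beta (id 13, depth 4).
Iteration 5: no rows with parent_id in {10,13}; recursion stops.
Total rows emitted: 10.

10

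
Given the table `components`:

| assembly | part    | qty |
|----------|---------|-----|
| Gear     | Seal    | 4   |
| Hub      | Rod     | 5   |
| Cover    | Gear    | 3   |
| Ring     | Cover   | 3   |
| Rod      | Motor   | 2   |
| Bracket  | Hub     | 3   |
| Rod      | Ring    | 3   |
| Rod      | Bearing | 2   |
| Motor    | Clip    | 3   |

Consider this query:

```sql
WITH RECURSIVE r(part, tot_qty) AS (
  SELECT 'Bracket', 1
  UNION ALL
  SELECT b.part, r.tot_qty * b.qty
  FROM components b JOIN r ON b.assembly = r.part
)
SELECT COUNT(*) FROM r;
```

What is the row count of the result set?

Base: (Bracket, tot_qty=1).
Iteration 1: components of {Bracket} -> Hub = 1*3 = 3.
Iteration 2: components of {Hub} -> Rod = 3*5 = 15.
Iteration 3: components of {Rod} -> Bearing = 15*2 = 30, Motor = 15*2 = 30, Ring = 15*3 = 45.
Iteration 4: components of {Bearing,Motor,Ring} -> Clip = 30*3 = 90, Cover = 45*3 = 135.
Iteration 5: components of {Clip,Cover} -> Gear = 135*3 = 405.
Iteration 6: components of {Gear} -> Seal = 405*4 = 1620.
Iteration 7: no further components; recursion stops.
Total rows emitted: 10.

10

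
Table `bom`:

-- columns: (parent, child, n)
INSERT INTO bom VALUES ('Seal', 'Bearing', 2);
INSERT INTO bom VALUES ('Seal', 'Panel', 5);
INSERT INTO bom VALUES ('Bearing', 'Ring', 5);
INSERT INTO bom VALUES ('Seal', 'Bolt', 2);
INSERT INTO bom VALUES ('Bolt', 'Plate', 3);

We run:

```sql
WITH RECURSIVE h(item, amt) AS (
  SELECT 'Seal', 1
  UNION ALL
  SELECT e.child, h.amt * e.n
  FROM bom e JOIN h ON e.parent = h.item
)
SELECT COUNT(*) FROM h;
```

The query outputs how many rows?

6

Base: (Seal, amt=1).
Iteration 1: components of {Seal} -> Bearing = 1*2 = 2, Bolt = 1*2 = 2, Panel = 1*5 = 5.
Iteration 2: components of {Bearing,Bolt,Panel} -> Plate = 2*3 = 6, Ring = 2*5 = 10.
Iteration 3: no further components; recursion stops.
Total rows emitted: 6.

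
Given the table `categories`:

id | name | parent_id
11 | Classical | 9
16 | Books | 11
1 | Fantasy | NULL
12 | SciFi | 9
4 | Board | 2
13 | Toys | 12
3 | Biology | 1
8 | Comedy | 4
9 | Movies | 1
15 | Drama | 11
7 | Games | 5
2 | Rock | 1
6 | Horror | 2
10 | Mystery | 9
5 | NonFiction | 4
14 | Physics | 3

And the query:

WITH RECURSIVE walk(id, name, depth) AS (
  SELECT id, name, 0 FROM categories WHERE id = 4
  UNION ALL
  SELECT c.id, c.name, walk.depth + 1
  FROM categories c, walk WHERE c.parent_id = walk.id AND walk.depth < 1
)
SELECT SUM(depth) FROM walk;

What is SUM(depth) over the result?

Base: id=4 (Board) at depth 0.
Iteration 1: rows with parent_id in {4} -> NonFiction (id 5, depth 1), Comedy (id 8, depth 1).
Iteration 2: depth < 1 fails for all current rows; recursion stops.
SUM(depth) = 0 + 1 + 1 = 2.

2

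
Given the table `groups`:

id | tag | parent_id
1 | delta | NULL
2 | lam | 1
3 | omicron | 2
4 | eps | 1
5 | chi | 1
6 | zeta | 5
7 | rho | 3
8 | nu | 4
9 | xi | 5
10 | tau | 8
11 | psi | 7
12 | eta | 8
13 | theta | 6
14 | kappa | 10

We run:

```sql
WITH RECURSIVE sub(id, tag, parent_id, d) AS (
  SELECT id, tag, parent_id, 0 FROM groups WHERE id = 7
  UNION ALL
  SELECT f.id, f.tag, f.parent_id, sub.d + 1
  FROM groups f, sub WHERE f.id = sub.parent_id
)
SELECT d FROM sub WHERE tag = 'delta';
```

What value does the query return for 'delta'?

Base: id=7 (rho), parent_id=3, d 0.
Iteration 1: join on id=3 -> omicron (id 3, parent_id=2, d 1).
Iteration 2: join on id=2 -> lam (id 2, parent_id=1, d 2).
Iteration 3: join on id=1 -> delta (id 1, parent_id=NULL, d 3).
Iteration 4: parent_id is NULL; no match; recursion stops.

3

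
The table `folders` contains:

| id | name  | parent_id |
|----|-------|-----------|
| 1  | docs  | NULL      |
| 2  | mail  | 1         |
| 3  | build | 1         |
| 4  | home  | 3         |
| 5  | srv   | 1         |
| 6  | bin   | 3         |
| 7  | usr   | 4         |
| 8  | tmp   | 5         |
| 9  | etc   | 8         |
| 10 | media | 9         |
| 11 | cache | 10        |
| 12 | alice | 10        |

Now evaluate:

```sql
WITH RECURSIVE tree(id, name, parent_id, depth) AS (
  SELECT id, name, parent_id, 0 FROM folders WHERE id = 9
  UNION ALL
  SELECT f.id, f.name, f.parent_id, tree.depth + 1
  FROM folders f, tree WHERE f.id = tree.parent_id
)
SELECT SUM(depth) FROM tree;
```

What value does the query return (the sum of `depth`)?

Base: id=9 (etc), parent_id=8, depth 0.
Iteration 1: join on id=8 -> tmp (id 8, parent_id=5, depth 1).
Iteration 2: join on id=5 -> srv (id 5, parent_id=1, depth 2).
Iteration 3: join on id=1 -> docs (id 1, parent_id=NULL, depth 3).
Iteration 4: parent_id is NULL; no match; recursion stops.
SUM(depth) = 0 + 1 + 2 + 3 = 6.

6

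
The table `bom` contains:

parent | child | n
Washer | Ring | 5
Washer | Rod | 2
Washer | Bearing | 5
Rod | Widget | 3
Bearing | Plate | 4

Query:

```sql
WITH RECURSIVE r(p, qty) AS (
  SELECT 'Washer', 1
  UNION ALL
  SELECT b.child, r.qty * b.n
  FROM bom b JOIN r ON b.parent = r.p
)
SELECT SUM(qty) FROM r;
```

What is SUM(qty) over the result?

39

Base: (Washer, qty=1).
Iteration 1: components of {Washer} -> Bearing = 1*5 = 5, Ring = 1*5 = 5, Rod = 1*2 = 2.
Iteration 2: components of {Bearing,Ring,Rod} -> Plate = 5*4 = 20, Widget = 2*3 = 6.
Iteration 3: no further components; recursion stops.
SUM(qty) = 1 + 5 + 2 + 5 + 6 + 20 = 39.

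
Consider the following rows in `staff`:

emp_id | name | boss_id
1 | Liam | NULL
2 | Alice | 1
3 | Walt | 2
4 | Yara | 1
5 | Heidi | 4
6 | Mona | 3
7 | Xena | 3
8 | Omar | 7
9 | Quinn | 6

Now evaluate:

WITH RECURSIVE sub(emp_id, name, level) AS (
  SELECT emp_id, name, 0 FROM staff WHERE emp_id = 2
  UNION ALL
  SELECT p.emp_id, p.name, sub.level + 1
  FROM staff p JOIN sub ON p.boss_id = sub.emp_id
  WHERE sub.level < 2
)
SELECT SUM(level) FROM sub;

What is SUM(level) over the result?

5

Base: emp_id=2 (Alice) at level 0.
Iteration 1: rows with boss_id in {2} -> Walt (id 3, level 1).
Iteration 2: rows with boss_id in {3} -> Mona (id 6, level 2), Xena (id 7, level 2).
Iteration 3: level < 2 fails for all current rows; recursion stops.
SUM(level) = 0 + 1 + 2 + 2 = 5.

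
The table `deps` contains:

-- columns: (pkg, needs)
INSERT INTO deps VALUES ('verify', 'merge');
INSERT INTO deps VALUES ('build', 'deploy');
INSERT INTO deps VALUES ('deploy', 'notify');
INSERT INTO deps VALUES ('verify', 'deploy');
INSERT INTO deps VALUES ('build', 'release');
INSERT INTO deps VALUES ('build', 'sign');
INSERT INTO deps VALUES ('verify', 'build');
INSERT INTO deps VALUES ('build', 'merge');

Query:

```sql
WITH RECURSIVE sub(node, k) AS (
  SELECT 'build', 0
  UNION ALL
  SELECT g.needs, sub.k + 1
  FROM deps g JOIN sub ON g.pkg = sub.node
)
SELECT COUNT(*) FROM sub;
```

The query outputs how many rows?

6

Base: (build, k=0).
Iteration 1: edges from {build} -> (deploy, k=1), (merge, k=1), (release, k=1), (sign, k=1).
Iteration 2: edges from {deploy,merge,release,sign} -> (notify, k=2).
Iteration 3: no outgoing edges from {notify}; recursion stops.
Total rows emitted: 6.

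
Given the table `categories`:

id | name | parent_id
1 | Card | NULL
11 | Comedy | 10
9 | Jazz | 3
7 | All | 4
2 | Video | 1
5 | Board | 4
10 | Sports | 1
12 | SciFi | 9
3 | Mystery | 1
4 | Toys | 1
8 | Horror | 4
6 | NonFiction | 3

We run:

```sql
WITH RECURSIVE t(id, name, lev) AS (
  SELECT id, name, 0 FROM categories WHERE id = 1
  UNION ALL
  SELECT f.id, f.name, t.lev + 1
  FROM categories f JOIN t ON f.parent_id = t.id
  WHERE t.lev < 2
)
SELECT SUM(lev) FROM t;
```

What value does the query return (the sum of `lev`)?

Base: id=1 (Card) at lev 0.
Iteration 1: rows with parent_id in {1} -> Video (id 2, lev 1), Mystery (id 3, lev 1), Toys (id 4, lev 1), Sports (id 10, lev 1).
Iteration 2: rows with parent_id in {2,3,4,10} -> Board (id 5, lev 2), NonFiction (id 6, lev 2), All (id 7, lev 2), Horror (id 8, lev 2), Jazz (id 9, lev 2), Comedy (id 11, lev 2).
Iteration 3: lev < 2 fails for all current rows; recursion stops.
SUM(lev) = 0 + 1 + 1 + 1 + 1 + 2 + 2 + 2 + 2 + 2 + 2 = 16.

16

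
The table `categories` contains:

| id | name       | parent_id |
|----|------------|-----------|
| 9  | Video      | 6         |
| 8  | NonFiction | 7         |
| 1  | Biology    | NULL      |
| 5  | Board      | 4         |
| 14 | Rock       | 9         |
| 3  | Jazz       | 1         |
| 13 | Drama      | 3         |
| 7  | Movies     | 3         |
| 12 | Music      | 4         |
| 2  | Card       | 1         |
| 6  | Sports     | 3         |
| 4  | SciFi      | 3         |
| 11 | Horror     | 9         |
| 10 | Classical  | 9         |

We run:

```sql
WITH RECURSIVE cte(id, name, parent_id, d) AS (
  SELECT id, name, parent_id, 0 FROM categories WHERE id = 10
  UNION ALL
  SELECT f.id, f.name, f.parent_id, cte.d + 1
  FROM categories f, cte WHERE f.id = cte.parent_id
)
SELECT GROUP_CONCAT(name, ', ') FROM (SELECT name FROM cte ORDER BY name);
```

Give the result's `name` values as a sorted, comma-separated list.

Biology, Classical, Jazz, Sports, Video

Base: id=10 (Classical), parent_id=9, d 0.
Iteration 1: join on id=9 -> Video (id 9, parent_id=6, d 1).
Iteration 2: join on id=6 -> Sports (id 6, parent_id=3, d 2).
Iteration 3: join on id=3 -> Jazz (id 3, parent_id=1, d 3).
Iteration 4: join on id=1 -> Biology (id 1, parent_id=NULL, d 4).
Iteration 5: parent_id is NULL; no match; recursion stops.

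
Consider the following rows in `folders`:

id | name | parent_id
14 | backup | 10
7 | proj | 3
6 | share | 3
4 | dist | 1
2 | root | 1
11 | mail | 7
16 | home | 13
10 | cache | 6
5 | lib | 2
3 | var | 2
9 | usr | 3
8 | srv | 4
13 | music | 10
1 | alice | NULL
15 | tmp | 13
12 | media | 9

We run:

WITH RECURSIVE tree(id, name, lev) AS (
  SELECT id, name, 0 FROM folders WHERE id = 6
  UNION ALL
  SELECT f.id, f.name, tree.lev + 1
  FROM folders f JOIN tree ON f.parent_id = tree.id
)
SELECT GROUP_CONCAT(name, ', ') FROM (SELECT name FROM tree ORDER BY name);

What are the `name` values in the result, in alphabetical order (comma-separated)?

Base: id=6 (share) at lev 0.
Iteration 1: rows with parent_id in {6} -> cache (id 10, lev 1).
Iteration 2: rows with parent_id in {10} -> music (id 13, lev 2), backup (id 14, lev 2).
Iteration 3: rows with parent_id in {13,14} -> tmp (id 15, lev 3), home (id 16, lev 3).
Iteration 4: no rows with parent_id in {15,16}; recursion stops.

backup, cache, home, music, share, tmp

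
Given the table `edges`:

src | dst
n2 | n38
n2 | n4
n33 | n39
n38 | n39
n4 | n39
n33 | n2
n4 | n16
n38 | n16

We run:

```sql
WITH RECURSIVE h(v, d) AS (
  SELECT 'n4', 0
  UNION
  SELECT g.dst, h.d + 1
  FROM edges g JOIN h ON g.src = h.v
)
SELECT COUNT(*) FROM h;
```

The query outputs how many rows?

3

Base: (n4, d=0).
Iteration 1: edges from {n4} -> (n16, d=1), (n39, d=1).
Iteration 2: no outgoing edges from {n16,n39}; recursion stops.
Total rows emitted: 3.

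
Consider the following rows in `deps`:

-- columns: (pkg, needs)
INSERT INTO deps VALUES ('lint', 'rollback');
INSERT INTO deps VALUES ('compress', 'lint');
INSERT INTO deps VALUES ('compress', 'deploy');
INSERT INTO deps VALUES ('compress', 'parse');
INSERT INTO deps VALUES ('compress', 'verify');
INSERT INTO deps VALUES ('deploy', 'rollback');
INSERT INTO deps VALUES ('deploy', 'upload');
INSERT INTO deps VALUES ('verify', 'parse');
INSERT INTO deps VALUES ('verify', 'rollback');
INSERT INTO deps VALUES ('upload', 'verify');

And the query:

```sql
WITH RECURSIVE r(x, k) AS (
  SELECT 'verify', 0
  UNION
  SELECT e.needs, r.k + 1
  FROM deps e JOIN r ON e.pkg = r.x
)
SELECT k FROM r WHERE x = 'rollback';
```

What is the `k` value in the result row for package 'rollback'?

Base: (verify, k=0).
Iteration 1: edges from {verify} -> (parse, k=1), (rollback, k=1).
Iteration 2: no outgoing edges from {parse,rollback}; recursion stops.

1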